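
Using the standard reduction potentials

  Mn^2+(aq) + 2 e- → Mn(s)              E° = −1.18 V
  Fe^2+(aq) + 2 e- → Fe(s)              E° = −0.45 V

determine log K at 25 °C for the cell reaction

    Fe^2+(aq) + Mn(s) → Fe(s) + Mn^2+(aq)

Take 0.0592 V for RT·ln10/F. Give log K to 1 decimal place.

The Fe²⁺/Fe couple is reduced (cathode); E°cell = −0.45 − (−1.18) = +0.73 V with n = 2.
At equilibrium E = 0, so log K = nE°cell / 0.0592 = (2)(+0.73) / 0.0592 = 24.7.

log K = 24.7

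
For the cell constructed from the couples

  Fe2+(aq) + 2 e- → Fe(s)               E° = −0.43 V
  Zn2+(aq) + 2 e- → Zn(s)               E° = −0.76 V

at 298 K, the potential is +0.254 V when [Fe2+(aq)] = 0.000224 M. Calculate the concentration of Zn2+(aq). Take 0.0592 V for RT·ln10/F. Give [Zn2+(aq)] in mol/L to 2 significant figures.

0.083 M

Fe²⁺/Fe is the cathode (higher E°); E°cell = −0.43 − (−0.76) = +0.33 V with n = 2.
Rearranging E = E° − (0.0592/n)·log Q gives log Q = 2(+0.33 − (+0.254))/0.0592 = 2.568.
Balancing electrons gives Fe2+(aq) + Zn(s) → Fe(s) + Zn2+(aq); thus Q = [Zn2+(aq)] / [Fe2+(aq)].
Solving for the unknown gives log [Zn2+(aq)] = −1.082, so [Zn2+(aq)] ≈ 0.083 M.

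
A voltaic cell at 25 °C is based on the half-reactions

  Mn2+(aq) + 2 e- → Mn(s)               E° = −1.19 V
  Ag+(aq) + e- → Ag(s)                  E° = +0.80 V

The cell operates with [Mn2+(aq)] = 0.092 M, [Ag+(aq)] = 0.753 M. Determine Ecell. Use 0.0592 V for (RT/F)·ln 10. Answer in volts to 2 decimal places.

Ag⁺/Ag is reduced (cathode, E° = +0.80 V) and Mn²⁺/Mn is oxidized (anode).
The standard potential is +0.80 − (−1.19) = +1.99 V and the balanced reaction transfers n = 2 electrons.
For the overall reaction 2 Ag+(aq) + Mn(s) → 2 Ag(s) + Mn2+(aq), Q = [Mn2+(aq)] / [Ag+(aq)]^2 = 0.162, giving log Q = −0.790.
E = E° − (0.0592/n)·log Q = +1.99 − (0.0592/2)(−0.790) = +2.01 V.

+2.01 V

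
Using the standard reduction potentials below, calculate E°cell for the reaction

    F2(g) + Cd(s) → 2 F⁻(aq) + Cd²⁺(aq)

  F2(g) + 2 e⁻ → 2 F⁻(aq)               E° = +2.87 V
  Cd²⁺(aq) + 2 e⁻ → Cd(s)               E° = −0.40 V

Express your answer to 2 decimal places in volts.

+3.27 V

F2(g) gains electrons, so the F₂/F⁻ couple is the cathode; the Cd²⁺/Cd couple is the anode.
E°cell = E°(cathode) − E°(anode) = +2.87 − (−0.40) = +3.27 V.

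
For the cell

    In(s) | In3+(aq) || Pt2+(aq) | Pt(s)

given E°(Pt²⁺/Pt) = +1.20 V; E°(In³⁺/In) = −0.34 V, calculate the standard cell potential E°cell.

+1.54 V

By convention the left-hand electrode in cell notation is the anode (oxidation) and the right-hand electrode is the cathode (reduction).
E°cell = E°(right) − E°(left) = +1.20 − (−0.34) = +1.54 V.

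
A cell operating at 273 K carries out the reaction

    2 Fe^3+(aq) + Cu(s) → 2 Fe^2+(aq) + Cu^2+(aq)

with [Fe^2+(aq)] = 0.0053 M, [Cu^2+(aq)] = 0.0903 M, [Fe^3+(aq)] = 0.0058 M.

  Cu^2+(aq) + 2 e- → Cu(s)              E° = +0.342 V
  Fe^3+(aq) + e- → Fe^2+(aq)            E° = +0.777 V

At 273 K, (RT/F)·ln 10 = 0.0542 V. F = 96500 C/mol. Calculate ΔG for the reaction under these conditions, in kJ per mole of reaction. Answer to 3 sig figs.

E°cell = +0.777 − (+0.342) = +0.435 V; the balanced reaction transfers n = 2 electrons.
Here Q = ([Fe^2+(aq)]^2·[Cu^2+(aq)]) / [Fe^3+(aq)]^2 = 0.0754 (log Q = −1.123), giving E = +0.435 − (0.0542/2)·(−1.123) = +0.4654 V.
Then ΔG = −nFE = −2 × 96500 × +0.4654 J/mol = −89.8 kJ/mol.

−89.8 kJ/mol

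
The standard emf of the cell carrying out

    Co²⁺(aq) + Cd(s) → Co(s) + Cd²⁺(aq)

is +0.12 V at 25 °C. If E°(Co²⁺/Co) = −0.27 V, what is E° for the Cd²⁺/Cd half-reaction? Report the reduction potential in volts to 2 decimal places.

In the reaction as written the Co²⁺/Co couple is reduced (cathode) and Cd²⁺/Cd is oxidized (anode), so E°cell = E°(Co²⁺/Co) − E°(Cd²⁺/Cd).
E°(Cd²⁺/Cd) = E°(cathode) − E°cell = −0.27 − (+0.12) = −0.39 V.

−0.39 V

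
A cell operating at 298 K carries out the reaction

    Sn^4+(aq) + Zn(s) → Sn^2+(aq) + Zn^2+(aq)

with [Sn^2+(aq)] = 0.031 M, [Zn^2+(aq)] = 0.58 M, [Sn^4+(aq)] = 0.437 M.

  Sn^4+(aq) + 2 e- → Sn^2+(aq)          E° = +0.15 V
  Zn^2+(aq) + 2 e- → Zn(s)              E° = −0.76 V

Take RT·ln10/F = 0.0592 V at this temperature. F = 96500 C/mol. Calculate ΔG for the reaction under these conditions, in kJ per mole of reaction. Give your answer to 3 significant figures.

E°cell = +0.15 − (−0.76) = +0.91 V; the balanced reaction transfers n = 2 electrons.
Q = ([Sn^2+(aq)]·[Zn^2+(aq)]) / [Sn^4+(aq)] = 0.0411, so log Q = −1.386 and E = +0.91 − (0.0592/2)(−1.386) = +0.9510 V.
ΔG = −nFE = −(2)(96500)(+0.9510) J/mol = −184 kJ/mol.

−184 kJ/mol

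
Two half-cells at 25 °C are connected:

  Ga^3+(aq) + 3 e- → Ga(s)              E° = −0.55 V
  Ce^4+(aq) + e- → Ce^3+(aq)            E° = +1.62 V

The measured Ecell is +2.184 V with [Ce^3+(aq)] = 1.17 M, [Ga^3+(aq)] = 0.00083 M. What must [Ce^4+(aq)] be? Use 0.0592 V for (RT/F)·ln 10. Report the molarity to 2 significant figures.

Ce⁴⁺/Ce³⁺ is the cathode (higher E°); E°cell = +1.62 − (−0.55) = +2.17 V with n = 3.
Since E = E° − (0.0592/n)·log Q, log Q = n(E° − E)/0.0592 = −0.709.
The balanced reaction is 3 Ce^4+(aq) + Ga(s) → 3 Ce^3+(aq) + Ga^3+(aq), so Q = ([Ce^3+(aq)]^3·[Ga^3+(aq)]) / [Ce^4+(aq)]^3.
Solving for the unknown gives log [Ce^4+(aq)] = −0.722, so [Ce^4+(aq)] ≈ 0.19 M.

0.19 M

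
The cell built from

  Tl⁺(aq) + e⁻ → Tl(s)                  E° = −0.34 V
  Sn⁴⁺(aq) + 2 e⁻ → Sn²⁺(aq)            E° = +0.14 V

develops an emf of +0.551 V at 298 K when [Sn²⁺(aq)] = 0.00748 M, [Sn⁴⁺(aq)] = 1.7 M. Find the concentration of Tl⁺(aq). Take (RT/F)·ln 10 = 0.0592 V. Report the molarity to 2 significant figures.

0.95 M

The Sn⁴⁺/Sn²⁺ couple has the larger reduction potential, so it is the cathode: E°cell = +0.14 − (−0.34) = +0.48 V and n = 2.
Since E = E° − (0.0592/n)·log Q, log Q = n(E° − E)/0.0592 = −2.399.
The balanced reaction is Sn⁴⁺(aq) + 2 Tl(s) → Sn²⁺(aq) + 2 Tl⁺(aq), so Q = ([Sn²⁺(aq)]·[Tl⁺(aq)]^2) / [Sn⁴⁺(aq)].
Isolating [Tl⁺(aq)] in Q = 10^{−2.399} yields log [Tl⁺(aq)] = −0.021, i.e. 0.95 M.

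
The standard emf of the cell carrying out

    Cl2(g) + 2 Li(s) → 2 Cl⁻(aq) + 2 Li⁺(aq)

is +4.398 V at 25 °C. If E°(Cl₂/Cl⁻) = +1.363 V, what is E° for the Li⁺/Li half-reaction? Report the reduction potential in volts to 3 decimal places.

In the reaction as written the Cl₂/Cl⁻ couple is reduced (cathode) and Li⁺/Li is oxidized (anode), so E°cell = E°(Cl₂/Cl⁻) − E°(Li⁺/Li).
E°(Li⁺/Li) = E°(cathode) − E°cell = +1.363 − (+4.398) = −3.035 V.

−3.035 V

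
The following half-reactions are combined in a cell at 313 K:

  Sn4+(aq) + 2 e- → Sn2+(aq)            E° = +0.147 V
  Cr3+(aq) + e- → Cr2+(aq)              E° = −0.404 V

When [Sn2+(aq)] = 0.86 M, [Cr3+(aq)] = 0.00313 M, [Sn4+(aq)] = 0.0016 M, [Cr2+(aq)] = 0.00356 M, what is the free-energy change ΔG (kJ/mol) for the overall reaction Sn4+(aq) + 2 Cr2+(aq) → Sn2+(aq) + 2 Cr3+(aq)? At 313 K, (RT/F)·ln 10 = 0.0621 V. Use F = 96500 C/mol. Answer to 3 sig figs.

−90.7 kJ/mol

E°cell = +0.147 − (−0.404) = +0.551 V; the balanced reaction transfers n = 2 electrons.
The reaction quotient is ([Sn2+(aq)]·[Cr3+(aq)]^2) / ([Sn4+(aq)]·[Cr2+(aq)]^2) = 415; by Nernst, E = +0.551 − (0.0621/2)(2.619) = +0.4697 V.
Then ΔG = −nFE = −2 × 96500 × +0.4697 J/mol = −90.7 kJ/mol.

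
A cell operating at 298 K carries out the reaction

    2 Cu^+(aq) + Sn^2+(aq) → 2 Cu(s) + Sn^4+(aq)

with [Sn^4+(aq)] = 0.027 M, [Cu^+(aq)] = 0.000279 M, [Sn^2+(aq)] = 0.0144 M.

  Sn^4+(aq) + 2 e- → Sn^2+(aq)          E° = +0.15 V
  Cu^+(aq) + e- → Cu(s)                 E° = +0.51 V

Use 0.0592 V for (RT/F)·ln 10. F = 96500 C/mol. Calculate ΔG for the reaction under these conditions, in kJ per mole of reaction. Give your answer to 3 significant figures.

−27.3 kJ/mol

E°cell = +0.51 − (+0.15) = +0.36 V; the balanced reaction transfers n = 2 electrons.
Q = [Sn^4+(aq)] / ([Cu^+(aq)]^2·[Sn^2+(aq)]) = 2.41×10^7, so log Q = 7.382 and E = +0.36 − (0.0592/2)(7.382) = +0.1415 V.
Then ΔG = −nFE = −2 × 96500 × +0.1415 J/mol = −27.3 kJ/mol.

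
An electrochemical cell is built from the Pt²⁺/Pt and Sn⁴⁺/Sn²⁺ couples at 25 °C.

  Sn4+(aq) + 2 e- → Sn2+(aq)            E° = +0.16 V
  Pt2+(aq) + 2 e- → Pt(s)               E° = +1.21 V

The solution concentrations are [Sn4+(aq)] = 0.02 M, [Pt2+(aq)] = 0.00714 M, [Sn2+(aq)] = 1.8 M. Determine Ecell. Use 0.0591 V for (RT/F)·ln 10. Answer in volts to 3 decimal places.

Pt²⁺/Pt is reduced (cathode, E° = +1.21 V) and Sn⁴⁺/Sn²⁺ is oxidized (anode).
E°cell = E°cat − E°an = +1.21 − (+0.16) = +1.05 V; n = 2.
For the overall reaction Pt2+(aq) + Sn2+(aq) → Pt(s) + Sn4+(aq), Q = [Sn4+(aq)] / ([Pt2+(aq)]·[Sn2+(aq)]) = 1.56, giving log Q = 0.192.
E = E° − (0.0591/n)·log Q = +1.05 − (0.0591/2)(0.192) = +1.044 V.

+1.044 V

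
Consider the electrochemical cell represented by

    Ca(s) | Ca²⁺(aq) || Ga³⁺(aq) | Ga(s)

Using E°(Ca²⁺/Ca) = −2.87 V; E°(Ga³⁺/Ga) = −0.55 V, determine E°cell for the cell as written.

+2.32 V

By convention the left-hand electrode in cell notation is the anode (oxidation) and the right-hand electrode is the cathode (reduction).
E°cell = E°(right) − E°(left) = −0.55 − (−2.87) = +2.32 V.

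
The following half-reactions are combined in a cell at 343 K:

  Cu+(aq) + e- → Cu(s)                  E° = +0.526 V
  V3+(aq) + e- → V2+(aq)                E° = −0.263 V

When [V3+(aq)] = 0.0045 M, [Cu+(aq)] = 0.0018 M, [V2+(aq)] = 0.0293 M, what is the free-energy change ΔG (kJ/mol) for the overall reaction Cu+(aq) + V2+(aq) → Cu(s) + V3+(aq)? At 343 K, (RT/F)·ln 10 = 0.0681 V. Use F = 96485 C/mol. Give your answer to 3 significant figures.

With Cu⁺/Cu reduced at the cathode, E°cell = +0.526 − (−0.263) = +0.789 V and n = 1.
The reaction quotient is [V3+(aq)] / ([Cu+(aq)]·[V2+(aq)]) = 85.3; by Nernst, E = +0.789 − (0.0681/1)(1.931) = +0.6575 V.
Then ΔG = −nFE = −1 × 96485 × +0.6575 J/mol = −63.4 kJ/mol.

−63.4 kJ/mol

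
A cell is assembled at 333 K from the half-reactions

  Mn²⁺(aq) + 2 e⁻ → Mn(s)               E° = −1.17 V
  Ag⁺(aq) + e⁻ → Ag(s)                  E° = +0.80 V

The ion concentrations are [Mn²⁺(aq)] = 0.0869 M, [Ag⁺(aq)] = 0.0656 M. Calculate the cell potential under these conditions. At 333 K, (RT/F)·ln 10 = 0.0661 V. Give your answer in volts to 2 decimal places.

The Ag⁺/Ag couple has the more positive E°, so it is the cathode; Mn²⁺/Mn is the anode.
E°cell = E°cat − E°an = +0.80 − (−1.17) = +1.97 V; n = 2.
The balanced reaction is 2 Ag⁺(aq) + Mn(s) → 2 Ag(s) + Mn²⁺(aq), so Q = [Mn²⁺(aq)] / [Ag⁺(aq)]^2 = 20.2 and log Q = 1.305.
Applying E = E° − (RT ln10/nF)·log Q gives +1.97 − (0.0661/2)(1.305) = +1.93 V.

+1.93 V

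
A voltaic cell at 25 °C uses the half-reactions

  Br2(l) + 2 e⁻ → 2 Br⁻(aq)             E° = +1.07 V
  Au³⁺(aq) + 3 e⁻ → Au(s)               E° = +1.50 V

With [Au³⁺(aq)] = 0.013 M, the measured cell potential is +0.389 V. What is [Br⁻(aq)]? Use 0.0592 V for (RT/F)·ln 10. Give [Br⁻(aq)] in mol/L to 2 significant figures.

With Au³⁺/Au at the cathode and Br₂/Br⁻ at the anode, E°cell = +1.50 − (+1.07) = +0.43 V (n = 6).
Rearranging E = E° − (0.0592/n)·log Q gives log Q = 6(+0.43 − (+0.389))/0.0592 = 4.155.
Balancing electrons gives 2 Au³⁺(aq) + 6 Br⁻(aq) → 2 Au(s) + 3 Br2(l); thus Q = 1 / ([Au³⁺(aq)]^2·[Br⁻(aq)]^6).
Substituting the known concentrations and solving, log [Br⁻(aq)] = −0.064 and [Br⁻(aq)] = 0.86 M.

0.86 M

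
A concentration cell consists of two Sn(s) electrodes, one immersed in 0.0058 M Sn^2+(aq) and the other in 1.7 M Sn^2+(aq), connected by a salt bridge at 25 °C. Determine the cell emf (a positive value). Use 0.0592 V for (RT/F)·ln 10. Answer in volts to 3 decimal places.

0.073 V

For a concentration cell E°cell = 0, since both electrodes use the same couple.
The compartment with the higher Sn^2+(aq) concentration (1.7 M) acts as the cathode; ions are reduced there and produced at the dilute (0.0058 M) anode.
With n = 2, Ecell = −(0.0592/2)·log([dilute]/[conc]) = −(0.0592/2)·log(0.0058/1.7) = +0.073 V.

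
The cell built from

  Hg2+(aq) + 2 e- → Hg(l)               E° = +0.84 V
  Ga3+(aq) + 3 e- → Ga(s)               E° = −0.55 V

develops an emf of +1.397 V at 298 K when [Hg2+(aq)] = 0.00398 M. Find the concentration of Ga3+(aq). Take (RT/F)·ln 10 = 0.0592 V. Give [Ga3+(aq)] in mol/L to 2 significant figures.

0.00011 M

The Hg²⁺/Hg couple has the larger reduction potential, so it is the cathode: E°cell = +0.84 − (−0.55) = +1.39 V and n = 6.
Since E = E° − (0.0592/n)·log Q, log Q = n(E° − E)/0.0592 = −0.709.
The balanced reaction is 3 Hg2+(aq) + 2 Ga(s) → 3 Hg(l) + 2 Ga3+(aq), so Q = [Ga3+(aq)]^2 / [Hg2+(aq)]^3.
Substituting the known concentrations and solving, log [Ga3+(aq)] = −3.955 and [Ga3+(aq)] = 0.00011 M.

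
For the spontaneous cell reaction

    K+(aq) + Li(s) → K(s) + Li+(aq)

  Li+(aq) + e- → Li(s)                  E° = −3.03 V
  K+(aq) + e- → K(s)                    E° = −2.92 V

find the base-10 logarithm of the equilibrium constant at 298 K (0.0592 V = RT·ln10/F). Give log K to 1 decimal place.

log K = 1.9

The K⁺/K couple is reduced (cathode); E°cell = −2.92 − (−3.03) = +0.11 V with n = 1.
At equilibrium E = 0, so log K = nE°cell / 0.0592 = (1)(+0.11) / 0.0592 = 1.9.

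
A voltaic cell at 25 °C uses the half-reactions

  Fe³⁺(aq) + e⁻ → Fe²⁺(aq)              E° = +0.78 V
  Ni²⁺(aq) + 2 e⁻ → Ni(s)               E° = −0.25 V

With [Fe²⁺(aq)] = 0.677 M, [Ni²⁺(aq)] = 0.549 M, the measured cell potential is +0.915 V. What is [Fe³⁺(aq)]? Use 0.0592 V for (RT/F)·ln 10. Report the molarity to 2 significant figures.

0.0057 M

Fe³⁺/Fe²⁺ is the cathode (higher E°); E°cell = +0.78 − (−0.25) = +1.03 V with n = 2.
Since E = E° − (0.0592/n)·log Q, log Q = n(E° − E)/0.0592 = 3.885.
For 2 Fe³⁺(aq) + Ni(s) → 2 Fe²⁺(aq) + Ni²⁺(aq), the reaction quotient is Q = ([Fe²⁺(aq)]^2·[Ni²⁺(aq)]) / [Fe³⁺(aq)]^2.
Solving for the unknown gives log [Fe³⁺(aq)] = −2.242, so [Fe³⁺(aq)] ≈ 0.0057 M.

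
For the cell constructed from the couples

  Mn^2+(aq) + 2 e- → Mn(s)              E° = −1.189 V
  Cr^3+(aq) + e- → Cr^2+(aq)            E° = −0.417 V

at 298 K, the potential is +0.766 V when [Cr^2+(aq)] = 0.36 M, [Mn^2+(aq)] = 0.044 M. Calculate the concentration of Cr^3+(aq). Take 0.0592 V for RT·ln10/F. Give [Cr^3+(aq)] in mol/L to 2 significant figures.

The Cr³⁺/Cr²⁺ couple has the larger reduction potential, so it is the cathode: E°cell = −0.417 − (−1.189) = +0.772 V and n = 2.
Rearranging E = E° − (0.0592/n)·log Q gives log Q = 2(+0.772 − (+0.766))/0.0592 = 0.203.
The balanced reaction is 2 Cr^3+(aq) + Mn(s) → 2 Cr^2+(aq) + Mn^2+(aq), so Q = ([Cr^2+(aq)]^2·[Mn^2+(aq)]) / [Cr^3+(aq)]^2.
Substituting the known concentrations and solving, log [Cr^3+(aq)] = −1.223 and [Cr^3+(aq)] = 0.060 M.

0.060 M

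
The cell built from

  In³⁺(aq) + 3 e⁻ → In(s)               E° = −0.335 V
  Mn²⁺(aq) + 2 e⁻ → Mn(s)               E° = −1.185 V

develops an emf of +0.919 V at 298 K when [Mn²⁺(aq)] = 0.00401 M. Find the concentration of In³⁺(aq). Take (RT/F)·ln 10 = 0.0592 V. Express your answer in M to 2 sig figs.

0.80 M

With In³⁺/In at the cathode and Mn²⁺/Mn at the anode, E°cell = −0.335 − (−1.185) = +0.850 V (n = 6).
Rearranging E = E° − (0.0592/n)·log Q gives log Q = 6(+0.850 − (+0.919))/0.0592 = −6.993.
Balancing electrons gives 2 In³⁺(aq) + 3 Mn(s) → 2 In(s) + 3 Mn²⁺(aq); thus Q = [Mn²⁺(aq)]^3 / [In³⁺(aq)]^2.
Isolating [In³⁺(aq)] in Q = 10^{−6.993} yields log [In³⁺(aq)] = −0.099, i.e. 0.80 M.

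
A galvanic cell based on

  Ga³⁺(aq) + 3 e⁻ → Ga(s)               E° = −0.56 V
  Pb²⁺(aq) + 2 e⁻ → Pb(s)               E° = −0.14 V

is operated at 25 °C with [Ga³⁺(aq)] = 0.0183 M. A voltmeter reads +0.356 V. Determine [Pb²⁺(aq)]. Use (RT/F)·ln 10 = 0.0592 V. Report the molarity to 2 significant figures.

The Pb²⁺/Pb couple has the larger reduction potential, so it is the cathode: E°cell = −0.14 − (−0.56) = +0.42 V and n = 6.
Since E = E° − (0.0592/n)·log Q, log Q = n(E° − E)/0.0592 = 6.486.
For 3 Pb²⁺(aq) + 2 Ga(s) → 3 Pb(s) + 2 Ga³⁺(aq), the reaction quotient is Q = [Ga³⁺(aq)]^2 / [Pb²⁺(aq)]^3.
Substituting the known concentrations and solving, log [Pb²⁺(aq)] = −3.320 and [Pb²⁺(aq)] = 0.00048 M.

0.00048 M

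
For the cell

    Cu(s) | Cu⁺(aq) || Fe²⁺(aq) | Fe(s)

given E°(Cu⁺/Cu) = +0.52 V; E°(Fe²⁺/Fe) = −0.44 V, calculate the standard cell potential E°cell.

−0.96 V

By convention the left-hand electrode in cell notation is the anode (oxidation) and the right-hand electrode is the cathode (reduction).
E°cell = E°(right) − E°(left) = −0.44 − (+0.52) = −0.96 V.
The negative sign shows that, as written, the cell would require an external voltage to drive the reaction.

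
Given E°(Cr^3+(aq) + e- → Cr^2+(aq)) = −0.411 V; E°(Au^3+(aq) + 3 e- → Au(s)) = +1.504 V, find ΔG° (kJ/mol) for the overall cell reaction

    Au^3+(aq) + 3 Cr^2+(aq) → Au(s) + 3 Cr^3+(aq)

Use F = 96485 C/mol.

−554 kJ/mol

In the reaction as written Au^3+(aq) is reduced, so the Au³⁺/Au couple is the cathode and Cr³⁺/Cr²⁺ is the anode.
E°cell = +1.504 − (−0.411) = +1.915 V; balancing electrons gives n = 3.
ΔG° = −nFE°cell = −(3)(96485)(+1.915) J/mol = −554 kJ/mol.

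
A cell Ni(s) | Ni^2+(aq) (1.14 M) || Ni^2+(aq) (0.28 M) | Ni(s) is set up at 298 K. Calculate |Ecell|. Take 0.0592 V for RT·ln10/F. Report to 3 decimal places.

For a concentration cell E°cell = 0, since both electrodes use the same couple.
The compartment with the higher Ni^2+(aq) concentration (1.14 M) acts as the cathode; ions are reduced there and produced at the dilute (0.28 M) anode.
With n = 2, Ecell = −(0.0592/2)·log([dilute]/[conc]) = −(0.0592/2)·log(0.28/1.14) = +0.018 V.

0.018 V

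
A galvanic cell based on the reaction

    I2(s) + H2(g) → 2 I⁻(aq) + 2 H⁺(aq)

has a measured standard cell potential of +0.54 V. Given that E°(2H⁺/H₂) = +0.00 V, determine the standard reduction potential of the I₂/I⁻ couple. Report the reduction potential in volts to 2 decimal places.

+0.54 V

In the reaction as written the I₂/I⁻ couple is reduced (cathode) and 2H⁺/H₂ is oxidized (anode), so E°cell = E°(I₂/I⁻) − E°(2H⁺/H₂).
E°(I₂/I⁻) = E°cell + E°(anode) = +0.54 + (+0.00) = +0.54 V.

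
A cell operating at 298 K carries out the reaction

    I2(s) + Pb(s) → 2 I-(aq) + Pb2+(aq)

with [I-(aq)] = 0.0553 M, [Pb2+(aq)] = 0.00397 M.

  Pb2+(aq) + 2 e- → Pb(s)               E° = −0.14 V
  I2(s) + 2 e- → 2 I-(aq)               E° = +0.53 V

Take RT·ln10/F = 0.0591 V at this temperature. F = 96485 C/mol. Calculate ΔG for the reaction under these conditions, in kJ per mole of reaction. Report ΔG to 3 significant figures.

−157 kJ/mol

The standard cell potential is +0.53 − (−0.14) = +0.67 V, with n = 2 electrons in the balanced equation.
The reaction quotient is [I-(aq)]^2·[Pb2+(aq)] = 1.21×10^−5; by Nernst, E = +0.67 − (0.0591/2)(−4.916) = +0.8153 V.
Then ΔG = −nFE = −2 × 96485 × +0.8153 J/mol = −157 kJ/mol.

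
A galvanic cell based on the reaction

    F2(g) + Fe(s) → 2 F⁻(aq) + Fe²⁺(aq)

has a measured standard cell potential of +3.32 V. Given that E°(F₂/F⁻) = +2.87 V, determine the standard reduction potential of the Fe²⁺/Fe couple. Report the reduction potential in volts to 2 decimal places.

−0.45 V

In the reaction as written the F₂/F⁻ couple is reduced (cathode) and Fe²⁺/Fe is oxidized (anode), so E°cell = E°(F₂/F⁻) − E°(Fe²⁺/Fe).
E°(Fe²⁺/Fe) = E°(cathode) − E°cell = +2.87 − (+3.32) = −0.45 V.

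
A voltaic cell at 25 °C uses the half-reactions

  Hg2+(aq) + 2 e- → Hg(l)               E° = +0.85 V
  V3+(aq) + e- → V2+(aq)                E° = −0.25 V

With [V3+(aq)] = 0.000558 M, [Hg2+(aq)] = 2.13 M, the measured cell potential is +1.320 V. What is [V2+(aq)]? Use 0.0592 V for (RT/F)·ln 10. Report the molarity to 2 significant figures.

Hg²⁺/Hg is the cathode (higher E°); E°cell = +0.85 − (−0.25) = +1.10 V with n = 2.
From the Nernst equation, log Q = n(E° − E)/0.0592 = 2·(+1.10 − (+1.320))/0.0592 = −7.432.
For Hg2+(aq) + 2 V2+(aq) → Hg(l) + 2 V3+(aq), the reaction quotient is Q = [V3+(aq)]^2 / ([Hg2+(aq)]·[V2+(aq)]^2).
Substituting the known concentrations and solving, log [V2+(aq)] = 0.298 and [V2+(aq)] = 2.0 M.

2.0 M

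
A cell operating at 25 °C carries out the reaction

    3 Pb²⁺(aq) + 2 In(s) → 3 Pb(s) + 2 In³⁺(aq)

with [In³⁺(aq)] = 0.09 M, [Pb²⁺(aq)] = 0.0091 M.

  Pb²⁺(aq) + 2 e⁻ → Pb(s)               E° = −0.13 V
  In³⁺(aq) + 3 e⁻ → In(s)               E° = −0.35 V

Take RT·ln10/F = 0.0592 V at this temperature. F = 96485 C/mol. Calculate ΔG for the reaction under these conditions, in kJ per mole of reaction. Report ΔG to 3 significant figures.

−104 kJ/mol

The standard cell potential is −0.13 − (−0.35) = +0.22 V, with n = 6 electrons in the balanced equation.
The reaction quotient is [In³⁺(aq)]^2 / [Pb²⁺(aq)]^3 = 1.07×10^4; by Nernst, E = +0.22 − (0.0592/6)(4.031) = +0.1802 V.
ΔG = −nFE = −(6)(96485)(+0.1802) J/mol = −104 kJ/mol.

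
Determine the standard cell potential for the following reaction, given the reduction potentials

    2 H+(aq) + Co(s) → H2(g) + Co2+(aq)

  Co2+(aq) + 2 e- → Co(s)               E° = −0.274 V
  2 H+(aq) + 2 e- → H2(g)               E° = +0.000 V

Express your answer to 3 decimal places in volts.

In the reaction as written, H+(aq) is reduced (cathode) and Co2+(aq) is produced by oxidation at the anode.
E°cell = E°(cathode) − E°(anode) = +0.000 − (−0.274) = +0.274 V.
The positive value indicates the reaction is spontaneous as written.

+0.274 V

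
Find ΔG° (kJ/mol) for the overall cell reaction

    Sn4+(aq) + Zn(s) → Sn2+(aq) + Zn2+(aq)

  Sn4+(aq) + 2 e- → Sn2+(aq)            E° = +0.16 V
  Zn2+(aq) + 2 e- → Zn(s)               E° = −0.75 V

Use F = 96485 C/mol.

−176 kJ/mol

In the reaction as written Sn4+(aq) is reduced, so the Sn⁴⁺/Sn²⁺ couple is the cathode and Zn²⁺/Zn is the anode.
E°cell = +0.16 − (−0.75) = +0.91 V; balancing electrons gives n = 2.
ΔG° = −nFE°cell = −(2)(96485)(+0.91) J/mol = −176 kJ/mol.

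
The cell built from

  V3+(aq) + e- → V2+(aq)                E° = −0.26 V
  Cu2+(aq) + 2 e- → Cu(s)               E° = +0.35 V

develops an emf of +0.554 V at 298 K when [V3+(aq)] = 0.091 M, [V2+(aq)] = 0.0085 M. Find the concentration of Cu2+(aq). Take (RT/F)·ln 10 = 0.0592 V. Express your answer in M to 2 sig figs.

With Cu²⁺/Cu at the cathode and V³⁺/V²⁺ at the anode, E°cell = +0.35 − (−0.26) = +0.61 V (n = 2).
Since E = E° − (0.0592/n)·log Q, log Q = n(E° − E)/0.0592 = 1.892.
The balanced reaction is Cu2+(aq) + 2 V2+(aq) → Cu(s) + 2 V3+(aq), so Q = [V3+(aq)]^2 / ([Cu2+(aq)]·[V2+(aq)]^2).
Substituting the known concentrations and solving, log [Cu2+(aq)] = 0.167 and [Cu2+(aq)] = 1.5 M.

1.5 M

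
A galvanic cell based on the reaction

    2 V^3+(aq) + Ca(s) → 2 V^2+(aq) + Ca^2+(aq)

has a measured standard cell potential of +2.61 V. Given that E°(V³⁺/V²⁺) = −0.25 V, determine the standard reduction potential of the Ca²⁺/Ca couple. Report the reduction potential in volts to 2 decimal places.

−2.86 V

In the reaction as written the V³⁺/V²⁺ couple is reduced (cathode) and Ca²⁺/Ca is oxidized (anode), so E°cell = E°(V³⁺/V²⁺) − E°(Ca²⁺/Ca).
E°(Ca²⁺/Ca) = E°(cathode) − E°cell = −0.25 − (+2.61) = −2.86 V.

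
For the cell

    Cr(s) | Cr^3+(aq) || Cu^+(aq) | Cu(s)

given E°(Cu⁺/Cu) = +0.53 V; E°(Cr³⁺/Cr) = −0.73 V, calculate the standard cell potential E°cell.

+1.26 V

By convention the left-hand electrode in cell notation is the anode (oxidation) and the right-hand electrode is the cathode (reduction).
E°cell = E°(right) − E°(left) = +0.53 − (−0.73) = +1.26 V.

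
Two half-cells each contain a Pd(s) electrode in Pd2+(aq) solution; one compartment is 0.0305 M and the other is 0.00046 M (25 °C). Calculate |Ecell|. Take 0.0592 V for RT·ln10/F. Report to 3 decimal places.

For a concentration cell E°cell = 0, since both electrodes use the same couple.
The compartment with the higher Pd2+(aq) concentration (0.0305 M) acts as the cathode; ions are reduced there and produced at the dilute (0.00046 M) anode.
With n = 2, Ecell = −(0.0592/2)·log([dilute]/[conc]) = −(0.0592/2)·log(0.00046/0.0305) = +0.054 V.

0.054 V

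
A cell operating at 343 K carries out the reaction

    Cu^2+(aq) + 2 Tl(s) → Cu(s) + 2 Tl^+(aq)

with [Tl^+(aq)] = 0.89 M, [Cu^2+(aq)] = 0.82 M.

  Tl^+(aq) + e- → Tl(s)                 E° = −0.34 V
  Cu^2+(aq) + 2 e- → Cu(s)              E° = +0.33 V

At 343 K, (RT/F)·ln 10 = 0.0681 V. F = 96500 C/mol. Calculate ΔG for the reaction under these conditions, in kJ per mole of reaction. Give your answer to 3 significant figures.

−129 kJ/mol

With Cu²⁺/Cu reduced at the cathode, E°cell = +0.33 − (−0.34) = +0.67 V and n = 2.
Here Q = [Tl^+(aq)]^2 / [Cu^2+(aq)] = 0.966 (log Q = −0.015), giving E = +0.67 − (0.0681/2)·(−0.015) = +0.6705 V.
ΔG = −nFE = −(2)(96500)(+0.6705) J/mol = −129 kJ/mol.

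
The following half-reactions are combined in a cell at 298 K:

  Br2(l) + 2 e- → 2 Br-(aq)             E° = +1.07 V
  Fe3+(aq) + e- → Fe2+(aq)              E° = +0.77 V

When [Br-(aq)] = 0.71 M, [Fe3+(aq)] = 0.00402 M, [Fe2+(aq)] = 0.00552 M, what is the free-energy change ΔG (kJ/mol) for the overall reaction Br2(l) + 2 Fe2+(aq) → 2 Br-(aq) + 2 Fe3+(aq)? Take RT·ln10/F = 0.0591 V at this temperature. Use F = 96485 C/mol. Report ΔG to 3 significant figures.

−61.2 kJ/mol

E°cell = +1.07 − (+0.77) = +0.30 V; the balanced reaction transfers n = 2 electrons.
Here Q = ([Br-(aq)]^2·[Fe3+(aq)]^2) / [Fe2+(aq)]^2 = 0.267 (log Q = −0.573), giving E = +0.30 − (0.0591/2)·(−0.573) = +0.3169 V.
Then ΔG = −nFE = −2 × 96485 × +0.3169 J/mol = −61.2 kJ/mol.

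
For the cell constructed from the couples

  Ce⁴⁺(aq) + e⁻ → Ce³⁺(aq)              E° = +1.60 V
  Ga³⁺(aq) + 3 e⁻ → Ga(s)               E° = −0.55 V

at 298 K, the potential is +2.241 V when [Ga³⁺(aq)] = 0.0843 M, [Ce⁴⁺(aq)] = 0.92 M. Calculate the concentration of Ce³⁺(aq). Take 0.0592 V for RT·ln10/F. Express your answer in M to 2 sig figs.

With Ce⁴⁺/Ce³⁺ at the cathode and Ga³⁺/Ga at the anode, E°cell = +1.60 − (−0.55) = +2.15 V (n = 3).
Rearranging E = E° − (0.0592/n)·log Q gives log Q = 3(+2.15 − (+2.241))/0.0592 = −4.611.
For 3 Ce⁴⁺(aq) + Ga(s) → 3 Ce³⁺(aq) + Ga³⁺(aq), the reaction quotient is Q = ([Ce³⁺(aq)]^3·[Ga³⁺(aq)]) / [Ce⁴⁺(aq)]^3.
Isolating [Ce³⁺(aq)] in Q = 10^{−4.611} yields log [Ce³⁺(aq)] = −1.215, i.e. 0.061 M.

0.061 M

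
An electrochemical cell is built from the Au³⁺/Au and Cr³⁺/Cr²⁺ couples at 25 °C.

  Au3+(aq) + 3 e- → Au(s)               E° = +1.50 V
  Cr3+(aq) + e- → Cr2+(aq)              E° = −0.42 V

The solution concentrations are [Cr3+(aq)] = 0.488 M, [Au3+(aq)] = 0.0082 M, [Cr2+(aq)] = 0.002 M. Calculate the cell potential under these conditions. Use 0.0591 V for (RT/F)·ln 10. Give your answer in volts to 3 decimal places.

The Au³⁺/Au couple has the more positive E°, so it is the cathode; Cr³⁺/Cr²⁺ is the anode.
The standard potential is +1.50 − (−0.42) = +1.92 V and the balanced reaction transfers n = 3 electrons.
The balanced reaction is Au3+(aq) + 3 Cr2+(aq) → Au(s) + 3 Cr3+(aq), so Q = [Cr3+(aq)]^3 / ([Au3+(aq)]·[Cr2+(aq)]^3) = 1.77×10^9 and log Q = 9.248.
Applying E = E° − (RT ln10/nF)·log Q gives +1.92 − (0.0591/3)(9.248) = +1.738 V.

+1.738 V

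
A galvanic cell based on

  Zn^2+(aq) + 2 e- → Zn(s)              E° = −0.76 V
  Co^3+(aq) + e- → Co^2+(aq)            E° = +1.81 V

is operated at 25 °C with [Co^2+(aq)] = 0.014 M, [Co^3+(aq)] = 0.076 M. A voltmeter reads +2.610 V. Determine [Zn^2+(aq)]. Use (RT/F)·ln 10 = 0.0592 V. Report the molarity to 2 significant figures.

1.3 M

Co³⁺/Co²⁺ is the cathode (higher E°); E°cell = +1.81 − (−0.76) = +2.57 V with n = 2.
Since E = E° − (0.0592/n)·log Q, log Q = n(E° − E)/0.0592 = −1.351.
For 2 Co^3+(aq) + Zn(s) → 2 Co^2+(aq) + Zn^2+(aq), the reaction quotient is Q = ([Co^2+(aq)]^2·[Zn^2+(aq)]) / [Co^3+(aq)]^2.
Solving for the unknown gives log [Zn^2+(aq)] = 0.118, so [Zn^2+(aq)] ≈ 1.3 M.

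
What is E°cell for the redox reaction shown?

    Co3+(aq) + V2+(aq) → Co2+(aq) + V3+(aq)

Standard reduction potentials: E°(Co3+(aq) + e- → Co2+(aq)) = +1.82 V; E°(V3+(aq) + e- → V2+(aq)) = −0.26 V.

+2.08 V

Co3+(aq) gains electrons, so the Co³⁺/Co²⁺ couple is the cathode; the V³⁺/V²⁺ couple is the anode.
E°cell = E°(cathode) − E°(anode) = +1.82 − (−0.26) = +2.08 V.
The positive value indicates the reaction is spontaneous as written.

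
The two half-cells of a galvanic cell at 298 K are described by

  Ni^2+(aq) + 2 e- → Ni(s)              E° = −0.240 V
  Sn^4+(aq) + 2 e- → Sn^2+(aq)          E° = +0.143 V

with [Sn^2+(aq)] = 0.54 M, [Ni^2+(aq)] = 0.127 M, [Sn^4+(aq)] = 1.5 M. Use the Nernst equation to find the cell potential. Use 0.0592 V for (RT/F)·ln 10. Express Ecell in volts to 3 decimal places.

+0.423 V

The Sn⁴⁺/Sn²⁺ couple has the more positive E°, so it is the cathode; Ni²⁺/Ni is the anode.
E°cell = +0.143 − (−0.240) = +0.383 V, with n = 2 electrons transferred.
For the overall reaction Sn^4+(aq) + Ni(s) → Sn^2+(aq) + Ni^2+(aq), Q = ([Sn^2+(aq)]·[Ni^2+(aq)]) / [Sn^4+(aq)] = 0.0457, giving log Q = −1.340.
E = E° − (0.0592/n)·log Q = +0.383 − (0.0592/2)(−1.340) = +0.423 V.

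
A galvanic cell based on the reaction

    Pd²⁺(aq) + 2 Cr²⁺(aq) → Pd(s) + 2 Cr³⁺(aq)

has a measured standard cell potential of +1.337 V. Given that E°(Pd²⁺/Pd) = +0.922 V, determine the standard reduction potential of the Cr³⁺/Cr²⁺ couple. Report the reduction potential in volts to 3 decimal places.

−0.415 V

In the reaction as written the Pd²⁺/Pd couple is reduced (cathode) and Cr³⁺/Cr²⁺ is oxidized (anode), so E°cell = E°(Pd²⁺/Pd) − E°(Cr³⁺/Cr²⁺).
E°(Cr³⁺/Cr²⁺) = E°(cathode) − E°cell = +0.922 − (+1.337) = −0.415 V.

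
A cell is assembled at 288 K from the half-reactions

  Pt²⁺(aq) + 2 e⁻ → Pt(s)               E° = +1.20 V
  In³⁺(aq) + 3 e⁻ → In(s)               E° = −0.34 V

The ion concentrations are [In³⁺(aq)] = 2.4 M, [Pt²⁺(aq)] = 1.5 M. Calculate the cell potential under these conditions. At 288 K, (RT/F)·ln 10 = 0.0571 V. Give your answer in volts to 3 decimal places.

The Pt²⁺/Pt couple has the more positive E°, so it is the cathode; In³⁺/In is the anode.
E°cell = +1.20 − (−0.34) = +1.54 V, with n = 6 electrons transferred.
Balancing gives 3 Pt²⁺(aq) + 2 In(s) → 3 Pt(s) + 2 In³⁺(aq); hence Q = [In³⁺(aq)]^2 / [Pt²⁺(aq)]^3 = 1.71 (log Q = 0.232).
E = E° − (0.0571/n)·log Q = +1.54 − (0.0571/6)(0.232) = +1.538 V.

+1.538 V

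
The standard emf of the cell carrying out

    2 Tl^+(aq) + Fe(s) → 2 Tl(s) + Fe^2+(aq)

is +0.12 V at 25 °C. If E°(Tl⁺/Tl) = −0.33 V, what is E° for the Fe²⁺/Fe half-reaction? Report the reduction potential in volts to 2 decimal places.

−0.45 V

In the reaction as written the Tl⁺/Tl couple is reduced (cathode) and Fe²⁺/Fe is oxidized (anode), so E°cell = E°(Tl⁺/Tl) − E°(Fe²⁺/Fe).
E°(Fe²⁺/Fe) = E°(cathode) − E°cell = −0.33 − (+0.12) = −0.45 V.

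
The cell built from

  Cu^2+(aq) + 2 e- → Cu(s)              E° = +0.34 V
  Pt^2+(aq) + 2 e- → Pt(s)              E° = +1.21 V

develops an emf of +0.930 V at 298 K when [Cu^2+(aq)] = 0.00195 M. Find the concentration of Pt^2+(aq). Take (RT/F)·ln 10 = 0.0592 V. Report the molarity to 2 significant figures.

Pt²⁺/Pt is the cathode (higher E°); E°cell = +1.21 − (+0.34) = +0.87 V with n = 2.
Since E = E° − (0.0592/n)·log Q, log Q = n(E° − E)/0.0592 = −2.027.
The balanced reaction is Pt^2+(aq) + Cu(s) → Pt(s) + Cu^2+(aq), so Q = [Cu^2+(aq)] / [Pt^2+(aq)].
Isolating [Pt^2+(aq)] in Q = 10^{−2.027} yields log [Pt^2+(aq)] = −0.683, i.e. 0.21 M.

0.21 M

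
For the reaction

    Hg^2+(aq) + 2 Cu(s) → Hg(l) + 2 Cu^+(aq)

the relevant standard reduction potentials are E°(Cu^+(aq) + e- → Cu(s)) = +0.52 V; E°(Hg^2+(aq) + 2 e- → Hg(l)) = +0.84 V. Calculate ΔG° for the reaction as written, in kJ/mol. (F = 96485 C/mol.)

−61.8 kJ/mol

In the reaction as written Hg^2+(aq) is reduced, so the Hg²⁺/Hg couple is the cathode and Cu⁺/Cu is the anode.
E°cell = +0.84 − (+0.52) = +0.32 V; balancing electrons gives n = 2.
ΔG° = −nFE°cell = −(2)(96485)(+0.32) J/mol = −61.8 kJ/mol.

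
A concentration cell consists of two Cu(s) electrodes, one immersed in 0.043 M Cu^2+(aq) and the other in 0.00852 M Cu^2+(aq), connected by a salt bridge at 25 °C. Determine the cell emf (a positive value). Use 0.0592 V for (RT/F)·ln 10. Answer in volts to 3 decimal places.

For a concentration cell E°cell = 0, since both electrodes use the same couple.
The compartment with the higher Cu^2+(aq) concentration (0.043 M) acts as the cathode; ions are reduced there and produced at the dilute (0.00852 M) anode.
With n = 2, Ecell = −(0.0592/2)·log([dilute]/[conc]) = −(0.0592/2)·log(0.00852/0.043) = +0.021 V.

0.021 V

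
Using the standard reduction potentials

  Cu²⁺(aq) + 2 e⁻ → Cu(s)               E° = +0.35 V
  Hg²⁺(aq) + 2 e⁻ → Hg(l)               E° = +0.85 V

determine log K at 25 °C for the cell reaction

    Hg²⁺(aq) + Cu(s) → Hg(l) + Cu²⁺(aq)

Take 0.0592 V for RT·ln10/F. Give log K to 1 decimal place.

The Hg²⁺/Hg couple is reduced (cathode); E°cell = +0.85 − (+0.35) = +0.50 V with n = 2.
At equilibrium E = 0, so log K = nE°cell / 0.0592 = (2)(+0.50) / 0.0592 = 16.9.

log K = 16.9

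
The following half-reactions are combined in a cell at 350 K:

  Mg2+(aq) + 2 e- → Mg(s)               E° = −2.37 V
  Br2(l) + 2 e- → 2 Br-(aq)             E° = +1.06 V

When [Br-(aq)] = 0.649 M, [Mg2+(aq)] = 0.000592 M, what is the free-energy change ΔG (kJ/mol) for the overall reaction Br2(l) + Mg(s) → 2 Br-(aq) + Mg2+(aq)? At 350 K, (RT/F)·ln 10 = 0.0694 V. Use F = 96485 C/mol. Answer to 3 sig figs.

The standard cell potential is +1.06 − (−2.37) = +3.43 V, with n = 2 electrons in the balanced equation.
The reaction quotient is [Br-(aq)]^2·[Mg2+(aq)] = 0.000249; by Nernst, E = +3.43 − (0.0694/2)(−3.603) = +3.5550 V.
ΔG = −nFE = −(2)(96485)(+3.5550) J/mol = −686 kJ/mol.

−686 kJ/mol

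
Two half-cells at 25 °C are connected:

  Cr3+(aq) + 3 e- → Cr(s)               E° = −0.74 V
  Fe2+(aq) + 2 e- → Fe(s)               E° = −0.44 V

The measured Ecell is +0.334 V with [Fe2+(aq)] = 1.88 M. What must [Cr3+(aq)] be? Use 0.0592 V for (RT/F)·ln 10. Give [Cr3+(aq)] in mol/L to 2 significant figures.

0.049 M

Fe²⁺/Fe is the cathode (higher E°); E°cell = −0.44 − (−0.74) = +0.30 V with n = 6.
Since E = E° − (0.0592/n)·log Q, log Q = n(E° − E)/0.0592 = −3.446.
The balanced reaction is 3 Fe2+(aq) + 2 Cr(s) → 3 Fe(s) + 2 Cr3+(aq), so Q = [Cr3+(aq)]^2 / [Fe2+(aq)]^3.
Solving for the unknown gives log [Cr3+(aq)] = −1.312, so [Cr3+(aq)] ≈ 0.049 M.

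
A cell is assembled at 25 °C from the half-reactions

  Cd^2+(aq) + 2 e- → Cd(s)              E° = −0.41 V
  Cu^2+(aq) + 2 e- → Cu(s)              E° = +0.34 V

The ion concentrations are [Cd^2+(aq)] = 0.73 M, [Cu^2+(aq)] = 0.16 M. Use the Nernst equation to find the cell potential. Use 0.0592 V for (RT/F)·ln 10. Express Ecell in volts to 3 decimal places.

The Cu²⁺/Cu couple has the more positive E°, so it is the cathode; Cd²⁺/Cd is the anode.
The standard potential is +0.34 − (−0.41) = +0.75 V and the balanced reaction transfers n = 2 electrons.
For the overall reaction Cu^2+(aq) + Cd(s) → Cu(s) + Cd^2+(aq), Q = [Cd^2+(aq)] / [Cu^2+(aq)] = 4.56, giving log Q = 0.659.
Applying E = E° − (RT ln10/nF)·log Q gives +0.75 − (0.0592/2)(0.659) = +0.730 V.

+0.730 V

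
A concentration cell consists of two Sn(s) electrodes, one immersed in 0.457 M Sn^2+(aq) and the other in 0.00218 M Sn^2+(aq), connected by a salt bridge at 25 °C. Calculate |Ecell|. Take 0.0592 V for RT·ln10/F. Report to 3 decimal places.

For a concentration cell E°cell = 0, since both electrodes use the same couple.
The compartment with the higher Sn^2+(aq) concentration (0.457 M) acts as the cathode; ions are reduced there and produced at the dilute (0.00218 M) anode.
With n = 2, Ecell = −(0.0592/2)·log([dilute]/[conc]) = −(0.0592/2)·log(0.00218/0.457) = +0.069 V.

0.069 V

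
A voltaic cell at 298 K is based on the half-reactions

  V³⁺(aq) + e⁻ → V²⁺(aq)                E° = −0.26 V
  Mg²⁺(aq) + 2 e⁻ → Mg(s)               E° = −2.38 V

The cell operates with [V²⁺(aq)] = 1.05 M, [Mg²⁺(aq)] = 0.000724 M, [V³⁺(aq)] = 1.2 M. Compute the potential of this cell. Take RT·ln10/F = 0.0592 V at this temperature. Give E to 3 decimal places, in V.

+2.216 V

Since E°(V³⁺/V²⁺) > E°(Mg²⁺/Mg), V³⁺/V²⁺ serves as the cathode.
The standard potential is −0.26 − (−2.38) = +2.12 V and the balanced reaction transfers n = 2 electrons.
For the overall reaction 2 V³⁺(aq) + Mg(s) → 2 V²⁺(aq) + Mg²⁺(aq), Q = ([V²⁺(aq)]^2·[Mg²⁺(aq)]) / [V³⁺(aq)]^2 = 0.000554, giving log Q = −3.256.
Applying E = E° − (RT ln10/nF)·log Q gives +2.12 − (0.0592/2)(−3.256) = +2.216 V.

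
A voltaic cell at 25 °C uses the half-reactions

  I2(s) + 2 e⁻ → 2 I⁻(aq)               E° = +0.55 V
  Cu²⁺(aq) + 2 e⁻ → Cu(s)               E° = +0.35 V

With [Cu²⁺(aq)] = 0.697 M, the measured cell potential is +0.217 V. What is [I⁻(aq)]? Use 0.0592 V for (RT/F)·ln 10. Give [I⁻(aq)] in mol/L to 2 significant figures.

0.62 M

With I₂/I⁻ at the cathode and Cu²⁺/Cu at the anode, E°cell = +0.55 − (+0.35) = +0.20 V (n = 2).
From the Nernst equation, log Q = n(E° − E)/0.0592 = 2·(+0.20 − (+0.217))/0.0592 = −0.574.
The balanced reaction is I2(s) + Cu(s) → 2 I⁻(aq) + Cu²⁺(aq), so Q = [I⁻(aq)]^2·[Cu²⁺(aq)].
Substituting the known concentrations and solving, log [I⁻(aq)] = −0.209 and [I⁻(aq)] = 0.62 M.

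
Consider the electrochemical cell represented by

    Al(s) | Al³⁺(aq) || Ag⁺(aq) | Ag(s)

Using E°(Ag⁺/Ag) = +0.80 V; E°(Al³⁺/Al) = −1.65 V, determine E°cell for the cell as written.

By convention the left-hand electrode in cell notation is the anode (oxidation) and the right-hand electrode is the cathode (reduction).
E°cell = E°(right) − E°(left) = +0.80 − (−1.65) = +2.45 V.

+2.45 V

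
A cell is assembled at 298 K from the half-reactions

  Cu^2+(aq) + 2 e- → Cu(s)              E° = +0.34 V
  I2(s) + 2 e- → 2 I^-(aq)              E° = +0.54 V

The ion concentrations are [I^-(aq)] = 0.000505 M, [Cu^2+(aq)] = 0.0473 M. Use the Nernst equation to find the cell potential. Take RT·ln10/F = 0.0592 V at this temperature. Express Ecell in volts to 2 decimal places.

The I₂/I⁻ couple has the more positive E°, so it is the cathode; Cu²⁺/Cu is the anode.
The standard potential is +0.54 − (+0.34) = +0.20 V and the balanced reaction transfers n = 2 electrons.
The balanced reaction is I2(s) + Cu(s) → 2 I^-(aq) + Cu^2+(aq), so Q = [I^-(aq)]^2·[Cu^2+(aq)] = 1.21×10^−8 and log Q = −7.919.
E = E° − (0.0592/n)·log Q = +0.20 − (0.0592/2)(−7.919) = +0.43 V.

+0.43 V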